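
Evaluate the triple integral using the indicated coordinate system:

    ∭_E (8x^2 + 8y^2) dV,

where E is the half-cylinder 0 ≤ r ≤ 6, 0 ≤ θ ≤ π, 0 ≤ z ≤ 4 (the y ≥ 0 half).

In cylindrical coordinates, x = r cos(θ), y = r sin(θ), z = z, and dV = r dr dθ dz.

The integrand becomes 8r^2, so

    ∭_E (8x^2 + 8y^2) dV = ∫_{0}^{π} ∫_{0}^{6} ∫_{0}^{4} (8r^2) · r dz dr dθ.

Inner (z): 32r^3.
Middle (r from 0 to 6): 10368.
Outer (θ): 10368π.

Therefore the triple integral equals 10368π.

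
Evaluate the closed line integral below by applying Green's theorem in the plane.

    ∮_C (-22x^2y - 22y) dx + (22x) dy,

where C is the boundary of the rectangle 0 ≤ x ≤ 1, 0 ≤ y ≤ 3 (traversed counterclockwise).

Green's theorem converts the closed line integral into a double integral over the enclosed region D:

    ∮_C P dx + Q dy = ∬_D (∂Q/∂x - ∂P/∂y) dA.

Here P = -22x^2y - 22y, Q = 22x, so

    ∂Q/∂x = 22,    ∂P/∂y = -22x^2 - 22,
    ∂Q/∂x - ∂P/∂y = 22x^2 + 44.

D is the region 0 ≤ x ≤ 1, 0 ≤ y ≤ 3. Evaluating the double integral:

    ∬_D (22x^2 + 44) dA = ∫_0^{1} ∫_0^{3} (22x^2 + 44) dy dx.

Inner (y from 0 to 3): 66x^2 + 132.
Outer (x from 0 to 1): 154.

Therefore ∮_C P dx + Q dy = 154.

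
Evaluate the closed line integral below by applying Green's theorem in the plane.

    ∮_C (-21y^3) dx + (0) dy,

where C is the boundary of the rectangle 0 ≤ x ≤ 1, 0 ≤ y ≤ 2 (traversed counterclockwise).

Green's theorem converts the closed line integral into a double integral over the enclosed region D:

    ∮_C P dx + Q dy = ∬_D (∂Q/∂x - ∂P/∂y) dA.

Here P = -21y^3, Q = 0, so

    ∂Q/∂x = 0,    ∂P/∂y = -63y^2,
    ∂Q/∂x - ∂P/∂y = 63y^2.

D is the region 0 ≤ x ≤ 1, 0 ≤ y ≤ 2. Evaluating the double integral:

    ∬_D (63y^2) dA = ∫_0^{1} ∫_0^{2} (63y^2) dy dx.

Inner (y from 0 to 2): 168.
Outer (x from 0 to 1): 168.

Therefore ∮_C P dx + Q dy = 168.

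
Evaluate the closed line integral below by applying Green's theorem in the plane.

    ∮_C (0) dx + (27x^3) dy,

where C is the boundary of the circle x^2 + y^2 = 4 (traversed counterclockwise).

Green's theorem converts the closed line integral into a double integral over the enclosed region D:

    ∮_C P dx + Q dy = ∬_D (∂Q/∂x - ∂P/∂y) dA.

Here P = 0, Q = 27x^3, so

    ∂Q/∂x = 81x^2,    ∂P/∂y = 0,
    ∂Q/∂x - ∂P/∂y = 81x^2.

D is the region x^2 + y^2 ≤ 4. Evaluating the double integral:

In polar coordinates (x = r cos θ, y = r sin θ, dA = r dr dθ) the integrand becomes 81r^2cos(θ)^2, so

    ∬_D (81x^2) dA = ∫_0^{2π} ∫_0^{2} (81r^2cos(θ)^2) · r dr dθ.

Inner (r from 0 to 2): 324cos(θ)^2.
Outer (θ from 0 to 2π): 324π.

Therefore ∮_C P dx + Q dy = 324π.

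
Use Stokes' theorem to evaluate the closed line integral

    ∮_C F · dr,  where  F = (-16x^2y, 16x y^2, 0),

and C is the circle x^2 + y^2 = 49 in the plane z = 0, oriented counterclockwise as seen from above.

Let S be the flat disk x^2 + y^2 ≤ 49 in the plane z = 0, with upward unit normal n̂ = ẑ. By Stokes' theorem,

    ∮_C F · dr = ∬_S (∇ × F) · n̂ dS = ∬_D (curl F)_z dA,

where D is the disk x^2 + y^2 ≤ 49.

Compute the curl of F = (-16x^2y, 16x y^2, 0):
    (∇ × F)_x = ∂F_z/∂y - ∂F_y/∂z = 0,
    (∇ × F)_y = ∂F_x/∂z - ∂F_z/∂x = 0,
    (∇ × F)_z = ∂F_y/∂x - ∂F_x/∂y = 16x^2 + 16y^2.

On z = 0, (curl F)_z = 16x^2 + 16y^2.

Convert to polar (x = r cos θ, y = r sin θ, dA = r dr dθ); the integrand becomes 16r^2, so

    ∬_D (curl F)_z dA = ∫_0^{2π} ∫_0^{7} (16r^2) · r dr dθ.

Inner (r from 0 to 7): 9604.
Outer (θ from 0 to 2π): 19208π.

Therefore ∮_C F · dr = 19208π.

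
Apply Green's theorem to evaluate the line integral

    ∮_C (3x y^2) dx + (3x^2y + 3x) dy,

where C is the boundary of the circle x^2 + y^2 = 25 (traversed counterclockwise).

Green's theorem converts the closed line integral into a double integral over the enclosed region D:

    ∮_C P dx + Q dy = ∬_D (∂Q/∂x - ∂P/∂y) dA.

Here P = 3x y^2, Q = 3x^2y + 3x, so

    ∂Q/∂x = 6x y + 3,    ∂P/∂y = 6x y,
    ∂Q/∂x - ∂P/∂y = 3.

D is the region x^2 + y^2 ≤ 25. Evaluating the double integral:

In polar coordinates (x = r cos θ, y = r sin θ, dA = r dr dθ) the integrand becomes 3, so

    ∬_D (3) dA = ∫_0^{2π} ∫_0^{5} (3) · r dr dθ.

Inner (r from 0 to 5): 75/2.
Outer (θ from 0 to 2π): 75π.

Therefore ∮_C P dx + Q dy = 75π.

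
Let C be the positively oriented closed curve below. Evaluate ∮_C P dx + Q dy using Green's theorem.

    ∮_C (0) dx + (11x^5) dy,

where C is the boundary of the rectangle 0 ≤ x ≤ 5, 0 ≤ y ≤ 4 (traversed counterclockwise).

Green's theorem converts the closed line integral into a double integral over the enclosed region D:

    ∮_C P dx + Q dy = ∬_D (∂Q/∂x - ∂P/∂y) dA.

Here P = 0, Q = 11x^5, so

    ∂Q/∂x = 55x^4,    ∂P/∂y = 0,
    ∂Q/∂x - ∂P/∂y = 55x^4.

D is the region 0 ≤ x ≤ 5, 0 ≤ y ≤ 4. Evaluating the double integral:

    ∬_D (55x^4) dA = ∫_0^{5} ∫_0^{4} (55x^4) dy dx.

Inner (y from 0 to 4): 220x^4.
Outer (x from 0 to 5): 137500.

Therefore ∮_C P dx + Q dy = 137500.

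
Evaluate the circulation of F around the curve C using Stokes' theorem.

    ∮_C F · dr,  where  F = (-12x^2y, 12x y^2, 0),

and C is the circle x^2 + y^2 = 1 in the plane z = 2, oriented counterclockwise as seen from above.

Let S be the flat disk x^2 + y^2 ≤ 1 in the plane z = 2, with upward unit normal n̂ = ẑ. By Stokes' theorem,

    ∮_C F · dr = ∬_S (∇ × F) · n̂ dS = ∬_D (curl F)_z dA,

where D is the disk x^2 + y^2 ≤ 1.

Compute the curl of F = (-12x^2y, 12x y^2, 0):
    (∇ × F)_x = ∂F_z/∂y - ∂F_y/∂z = 0,
    (∇ × F)_y = ∂F_x/∂z - ∂F_z/∂x = 0,
    (∇ × F)_z = ∂F_y/∂x - ∂F_x/∂y = 12x^2 + 12y^2.

On z = 2, (curl F)_z = 12x^2 + 12y^2.

Convert to polar (x = r cos θ, y = r sin θ, dA = r dr dθ); the integrand becomes 12r^2, so

    ∬_D (curl F)_z dA = ∫_0^{2π} ∫_0^{1} (12r^2) · r dr dθ.

Inner (r from 0 to 1): 3.
Outer (θ from 0 to 2π): 6π.

Therefore ∮_C F · dr = 6π.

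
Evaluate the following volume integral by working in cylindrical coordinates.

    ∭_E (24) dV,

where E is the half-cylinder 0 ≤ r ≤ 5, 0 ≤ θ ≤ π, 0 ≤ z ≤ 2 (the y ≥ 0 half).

In cylindrical coordinates, x = r cos(θ), y = r sin(θ), z = z, and dV = r dr dθ dz.

The integrand becomes 24, so

    ∭_E (24) dV = ∫_{0}^{π} ∫_{0}^{5} ∫_{0}^{2} (24) · r dz dr dθ.

Inner (z): 48r.
Middle (r from 0 to 5): 600.
Outer (θ): 600π.

Therefore the triple integral equals 600π.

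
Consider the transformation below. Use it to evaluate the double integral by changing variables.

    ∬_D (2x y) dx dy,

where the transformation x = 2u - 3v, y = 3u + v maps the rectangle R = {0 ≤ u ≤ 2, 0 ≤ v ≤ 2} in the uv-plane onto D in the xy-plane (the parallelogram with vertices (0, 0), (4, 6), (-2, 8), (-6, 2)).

Compute the Jacobian determinant of (x, y) with respect to (u, v):

    ∂(x,y)/∂(u,v) = | 2  -3 | = (2)(1) - (-3)(3) = 11.
                   | 3  1 |

Its absolute value is |J| = 11 (the area scaling factor).

Substituting x = 2u - 3v, y = 3u + v into the integrand,

    2x y → 12u^2 - 14u v - 6v^2,

so the integral becomes

    ∬_R (12u^2 - 14u v - 6v^2) · |J| du dv = ∫_0^2 ∫_0^2 (132u^2 - 154u v - 66v^2) dv du.

Inner (v): 264u^2 - 308u - 176.
Outer (u): -264.

Therefore ∬_D (2x y) dx dy = -264.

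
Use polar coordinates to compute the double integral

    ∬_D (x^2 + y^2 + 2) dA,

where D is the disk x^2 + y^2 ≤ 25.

The region D is 0 ≤ r ≤ 5, 0 ≤ θ ≤ 2π in polar coordinates, where x = r cos(θ), y = r sin(θ), and dA = r dr dθ.

Under the substitution, the integrand becomes r^2 + 2, so

    ∬_D (x^2 + y^2 + 2) dA = ∫_{0}^{2π} ∫_{0}^{5} (r^2 + 2) · r dr dθ.

Inner integral (in r): ∫_{0}^{5} (r^2 + 2) · r dr = 725/4.

Outer integral (in θ): ∫_{0}^{2π} (725/4) dθ = 725π/2.

Therefore ∬_D (x^2 + y^2 + 2) dA = 725π/2.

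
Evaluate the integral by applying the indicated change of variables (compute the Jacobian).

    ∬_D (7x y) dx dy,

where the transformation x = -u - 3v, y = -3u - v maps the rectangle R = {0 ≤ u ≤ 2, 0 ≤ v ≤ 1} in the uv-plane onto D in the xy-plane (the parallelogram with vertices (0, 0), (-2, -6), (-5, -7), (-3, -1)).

Compute the Jacobian determinant of (x, y) with respect to (u, v):

    ∂(x,y)/∂(u,v) = | -1  -3 | = (-1)(-1) - (-3)(-3) = -8.
                   | -3  -1 |

Its absolute value is |J| = 8 (the area scaling factor).

Substituting x = -u - 3v, y = -3u - v into the integrand,

    7x y → 21u^2 + 70u v + 21v^2,

so the integral becomes

    ∬_R (21u^2 + 70u v + 21v^2) · |J| du dv = ∫_0^2 ∫_0^1 (168u^2 + 560u v + 168v^2) dv du.

Inner (v): 168u^2 + 280u + 56.
Outer (u): 1120.

Therefore ∬_D (7x y) dx dy = 1120.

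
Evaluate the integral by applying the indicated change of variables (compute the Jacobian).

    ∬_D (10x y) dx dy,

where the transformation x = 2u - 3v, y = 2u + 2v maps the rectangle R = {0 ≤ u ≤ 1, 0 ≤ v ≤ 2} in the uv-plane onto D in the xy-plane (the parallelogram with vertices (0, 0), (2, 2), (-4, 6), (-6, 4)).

Compute the Jacobian determinant of (x, y) with respect to (u, v):

    ∂(x,y)/∂(u,v) = | 2  -3 | = (2)(2) - (-3)(2) = 10.
                   | 2  2 |

Its absolute value is |J| = 10 (the area scaling factor).

Substituting x = 2u - 3v, y = 2u + 2v into the integrand,

    10x y → 40u^2 - 20u v - 60v^2,

so the integral becomes

    ∬_R (40u^2 - 20u v - 60v^2) · |J| du dv = ∫_0^1 ∫_0^2 (400u^2 - 200u v - 600v^2) dv du.

Inner (v): 800u^2 - 400u - 1600.
Outer (u): -4600/3.

Therefore ∬_D (10x y) dx dy = -4600/3.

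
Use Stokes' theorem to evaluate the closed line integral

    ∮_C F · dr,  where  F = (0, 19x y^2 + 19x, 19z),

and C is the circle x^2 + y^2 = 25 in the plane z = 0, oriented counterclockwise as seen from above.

Let S be the flat disk x^2 + y^2 ≤ 25 in the plane z = 0, with upward unit normal n̂ = ẑ. By Stokes' theorem,

    ∮_C F · dr = ∬_S (∇ × F) · n̂ dS = ∬_D (curl F)_z dA,

where D is the disk x^2 + y^2 ≤ 25.

Compute the curl of F = (0, 19x y^2 + 19x, 19z):
    (∇ × F)_x = ∂F_z/∂y - ∂F_y/∂z = 0,
    (∇ × F)_y = ∂F_x/∂z - ∂F_z/∂x = 0,
    (∇ × F)_z = ∂F_y/∂x - ∂F_x/∂y = 19y^2 + 19.

On z = 0, (curl F)_z = 19y^2 + 19.

Convert to polar (x = r cos θ, y = r sin θ, dA = r dr dθ); the integrand becomes 19r^2sin(θ)^2 + 19, so

    ∬_D (curl F)_z dA = ∫_0^{2π} ∫_0^{5} (19r^2sin(θ)^2 + 19) · r dr dθ.

Inner (r from 0 to 5): 11875sin(θ)^2/4 + 475/2.
Outer (θ from 0 to 2π): 13775π/4.

Therefore ∮_C F · dr = 13775π/4.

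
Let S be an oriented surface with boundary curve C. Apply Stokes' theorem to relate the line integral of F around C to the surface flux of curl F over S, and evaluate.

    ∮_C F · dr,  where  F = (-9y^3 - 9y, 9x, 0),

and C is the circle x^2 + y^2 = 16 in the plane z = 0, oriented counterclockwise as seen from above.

Let S be the flat disk x^2 + y^2 ≤ 16 in the plane z = 0, with upward unit normal n̂ = ẑ. By Stokes' theorem,

    ∮_C F · dr = ∬_S (∇ × F) · n̂ dS = ∬_D (curl F)_z dA,

where D is the disk x^2 + y^2 ≤ 16.

Compute the curl of F = (-9y^3 - 9y, 9x, 0):
    (∇ × F)_x = ∂F_z/∂y - ∂F_y/∂z = 0,
    (∇ × F)_y = ∂F_x/∂z - ∂F_z/∂x = 0,
    (∇ × F)_z = ∂F_y/∂x - ∂F_x/∂y = 27y^2 + 18.

On z = 0, (curl F)_z = 27y^2 + 18.

Convert to polar (x = r cos θ, y = r sin θ, dA = r dr dθ); the integrand becomes 27r^2sin(θ)^2 + 18, so

    ∬_D (curl F)_z dA = ∫_0^{2π} ∫_0^{4} (27r^2sin(θ)^2 + 18) · r dr dθ.

Inner (r from 0 to 4): 1728sin(θ)^2 + 144.
Outer (θ from 0 to 2π): 2016π.

Therefore ∮_C F · dr = 2016π.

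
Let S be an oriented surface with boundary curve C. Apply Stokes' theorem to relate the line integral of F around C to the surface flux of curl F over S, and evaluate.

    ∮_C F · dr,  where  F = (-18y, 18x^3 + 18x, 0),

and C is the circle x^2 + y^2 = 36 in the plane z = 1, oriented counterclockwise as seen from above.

Let S be the flat disk x^2 + y^2 ≤ 36 in the plane z = 1, with upward unit normal n̂ = ẑ. By Stokes' theorem,

    ∮_C F · dr = ∬_S (∇ × F) · n̂ dS = ∬_D (curl F)_z dA,

where D is the disk x^2 + y^2 ≤ 36.

Compute the curl of F = (-18y, 18x^3 + 18x, 0):
    (∇ × F)_x = ∂F_z/∂y - ∂F_y/∂z = 0,
    (∇ × F)_y = ∂F_x/∂z - ∂F_z/∂x = 0,
    (∇ × F)_z = ∂F_y/∂x - ∂F_x/∂y = 54x^2 + 36.

On z = 1, (curl F)_z = 54x^2 + 36.

Convert to polar (x = r cos θ, y = r sin θ, dA = r dr dθ); the integrand becomes 54r^2cos(θ)^2 + 36, so

    ∬_D (curl F)_z dA = ∫_0^{2π} ∫_0^{6} (54r^2cos(θ)^2 + 36) · r dr dθ.

Inner (r from 0 to 6): 17496cos(θ)^2 + 648.
Outer (θ from 0 to 2π): 18792π.

Therefore ∮_C F · dr = 18792π.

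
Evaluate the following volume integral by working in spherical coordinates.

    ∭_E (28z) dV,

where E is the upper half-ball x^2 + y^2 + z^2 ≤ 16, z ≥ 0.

In spherical coordinates, x = ρ sin(φ) cos(θ), y = ρ sin(φ) sin(θ), z = ρ cos(φ), and dV = ρ^2 sin(φ) dρ dφ dθ.

The integrand becomes 28ρ cos(φ), so

    ∭_E (28z) dV = ∫_{0}^{2π} ∫_{0}^{π/2} ∫_{0}^{4} (28ρ cos(φ)) · ρ^2 sin(φ) dρ dφ dθ.

Inner (ρ): 896sin(2φ).
Middle (φ): 896.
Outer (θ): 1792π.

Therefore the triple integral equals 1792π.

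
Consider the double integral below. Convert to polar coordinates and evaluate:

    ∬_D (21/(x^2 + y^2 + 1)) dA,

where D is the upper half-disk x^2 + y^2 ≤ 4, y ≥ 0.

The region D is 0 ≤ r ≤ 2, 0 ≤ θ ≤ π in polar coordinates, where x = r cos(θ), y = r sin(θ), and dA = r dr dθ.

Under the substitution, the integrand becomes 21/(r^2 + 1), so

    ∬_D (21/(x^2 + y^2 + 1)) dA = ∫_{0}^{π} ∫_{0}^{2} (21/(r^2 + 1)) · r dr dθ.

Inner integral (in r): ∫_{0}^{2} (21/(r^2 + 1)) · r dr = 21log(5)/2.

Outer integral (in θ): ∫_{0}^{π} (21log(5)/2) dθ = 21π log(5)/2.

Therefore ∬_D (21/(x^2 + y^2 + 1)) dA = 21π log(5)/2.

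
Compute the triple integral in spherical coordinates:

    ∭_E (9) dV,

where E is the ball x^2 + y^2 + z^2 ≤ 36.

In spherical coordinates, x = ρ sin(φ) cos(θ), y = ρ sin(φ) sin(θ), z = ρ cos(φ), and dV = ρ^2 sin(φ) dρ dφ dθ.

The integrand becomes 9, so

    ∭_E (9) dV = ∫_{0}^{2π} ∫_{0}^{π} ∫_{0}^{6} (9) · ρ^2 sin(φ) dρ dφ dθ.

Inner (ρ): 648sin(φ).
Middle (φ): 1296.
Outer (θ): 2592π.

Therefore the triple integral equals 2592π.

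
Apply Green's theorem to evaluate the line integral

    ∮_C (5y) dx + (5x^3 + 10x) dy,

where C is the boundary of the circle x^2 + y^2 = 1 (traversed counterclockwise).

Green's theorem converts the closed line integral into a double integral over the enclosed region D:

    ∮_C P dx + Q dy = ∬_D (∂Q/∂x - ∂P/∂y) dA.

Here P = 5y, Q = 5x^3 + 10x, so

    ∂Q/∂x = 15x^2 + 10,    ∂P/∂y = 5,
    ∂Q/∂x - ∂P/∂y = 15x^2 + 5.

D is the region x^2 + y^2 ≤ 1. Evaluating the double integral:

In polar coordinates (x = r cos θ, y = r sin θ, dA = r dr dθ) the integrand becomes 15r^2cos(θ)^2 + 5, so

    ∬_D (15x^2 + 5) dA = ∫_0^{2π} ∫_0^{1} (15r^2cos(θ)^2 + 5) · r dr dθ.

Inner (r from 0 to 1): 15cos(θ)^2/4 + 5/2.
Outer (θ from 0 to 2π): 35π/4.

Therefore ∮_C P dx + Q dy = 35π/4.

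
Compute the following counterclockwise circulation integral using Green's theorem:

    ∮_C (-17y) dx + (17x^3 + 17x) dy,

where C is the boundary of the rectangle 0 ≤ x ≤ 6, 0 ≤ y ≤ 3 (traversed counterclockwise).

Green's theorem converts the closed line integral into a double integral over the enclosed region D:

    ∮_C P dx + Q dy = ∬_D (∂Q/∂x - ∂P/∂y) dA.

Here P = -17y, Q = 17x^3 + 17x, so

    ∂Q/∂x = 51x^2 + 17,    ∂P/∂y = -17,
    ∂Q/∂x - ∂P/∂y = 51x^2 + 34.

D is the region 0 ≤ x ≤ 6, 0 ≤ y ≤ 3. Evaluating the double integral:

    ∬_D (51x^2 + 34) dA = ∫_0^{6} ∫_0^{3} (51x^2 + 34) dy dx.

Inner (y from 0 to 3): 153x^2 + 102.
Outer (x from 0 to 6): 11628.

Therefore ∮_C P dx + Q dy = 11628.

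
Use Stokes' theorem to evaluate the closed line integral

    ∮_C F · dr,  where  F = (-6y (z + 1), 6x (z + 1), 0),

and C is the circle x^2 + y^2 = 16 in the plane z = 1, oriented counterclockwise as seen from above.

Let S be the flat disk x^2 + y^2 ≤ 16 in the plane z = 1, with upward unit normal n̂ = ẑ. By Stokes' theorem,

    ∮_C F · dr = ∬_S (∇ × F) · n̂ dS = ∬_D (curl F)_z dA,

where D is the disk x^2 + y^2 ≤ 16.

Compute the curl of F = (-6y (z + 1), 6x (z + 1), 0):
    (∇ × F)_x = ∂F_z/∂y - ∂F_y/∂z = -6x,
    (∇ × F)_y = ∂F_x/∂z - ∂F_z/∂x = -6y,
    (∇ × F)_z = ∂F_y/∂x - ∂F_x/∂y = 12z + 12.

On z = 1, (curl F)_z = 24.

Convert to polar (x = r cos θ, y = r sin θ, dA = r dr dθ); the integrand becomes 24, so

    ∬_D (curl F)_z dA = ∫_0^{2π} ∫_0^{4} (24) · r dr dθ.

Inner (r from 0 to 4): 192.
Outer (θ from 0 to 2π): 384π.

Therefore ∮_C F · dr = 384π.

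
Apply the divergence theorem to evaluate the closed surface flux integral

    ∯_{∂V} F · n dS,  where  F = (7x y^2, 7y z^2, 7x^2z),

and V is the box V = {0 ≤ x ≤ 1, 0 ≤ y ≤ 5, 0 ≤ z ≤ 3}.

By the divergence theorem,

    ∯_{∂V} F · n dS = ∭_V (∇ · F) dV.

Compute the divergence:
    ∇ · F = ∂F_x/∂x + ∂F_y/∂y + ∂F_z/∂z = 7y^2 + 7z^2 + 7x^2 = 7x^2 + 7y^2 + 7z^2.

V is a rectangular box, so dV = dx dy dz with 0 ≤ x ≤ 1, 0 ≤ y ≤ 5, 0 ≤ z ≤ 3.

Integrate (7x^2 + 7y^2 + 7z^2) over V as an iterated integral:

    ∭_V (∇·F) dV = ∫_0^{1} ∫_0^{5} ∫_0^{3} (7x^2 + 7y^2 + 7z^2) dz dy dx.

Inner (z from 0 to 3): 21x^2 + 21y^2 + 63.
Middle (y from 0 to 5): 105x^2 + 1190.
Outer (x from 0 to 1): 1225.

Therefore ∯_{∂V} F · n dS = 1225.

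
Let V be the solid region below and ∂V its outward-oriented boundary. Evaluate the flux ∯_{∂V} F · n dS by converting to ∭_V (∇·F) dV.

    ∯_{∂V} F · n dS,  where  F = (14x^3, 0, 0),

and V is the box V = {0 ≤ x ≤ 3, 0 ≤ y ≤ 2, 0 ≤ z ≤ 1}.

By the divergence theorem,

    ∯_{∂V} F · n dS = ∭_V (∇ · F) dV.

Compute the divergence:
    ∇ · F = ∂F_x/∂x + ∂F_y/∂y + ∂F_z/∂z = 42x^2 + 0 + 0 = 42x^2.

V is a rectangular box, so dV = dx dy dz with 0 ≤ x ≤ 3, 0 ≤ y ≤ 2, 0 ≤ z ≤ 1.

Integrate (42x^2) over V as an iterated integral:

    ∭_V (∇·F) dV = ∫_0^{3} ∫_0^{2} ∫_0^{1} (42x^2) dz dy dx.

Inner (z from 0 to 1): 42x^2.
Middle (y from 0 to 2): 84x^2.
Outer (x from 0 to 3): 756.

Therefore ∯_{∂V} F · n dS = 756.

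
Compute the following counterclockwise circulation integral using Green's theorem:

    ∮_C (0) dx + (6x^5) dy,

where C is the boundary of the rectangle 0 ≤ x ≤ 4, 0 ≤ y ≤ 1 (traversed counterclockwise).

Green's theorem converts the closed line integral into a double integral over the enclosed region D:

    ∮_C P dx + Q dy = ∬_D (∂Q/∂x - ∂P/∂y) dA.

Here P = 0, Q = 6x^5, so

    ∂Q/∂x = 30x^4,    ∂P/∂y = 0,
    ∂Q/∂x - ∂P/∂y = 30x^4.

D is the region 0 ≤ x ≤ 4, 0 ≤ y ≤ 1. Evaluating the double integral:

    ∬_D (30x^4) dA = ∫_0^{4} ∫_0^{1} (30x^4) dy dx.

Inner (y from 0 to 1): 30x^4.
Outer (x from 0 to 4): 6144.

Therefore ∮_C P dx + Q dy = 6144.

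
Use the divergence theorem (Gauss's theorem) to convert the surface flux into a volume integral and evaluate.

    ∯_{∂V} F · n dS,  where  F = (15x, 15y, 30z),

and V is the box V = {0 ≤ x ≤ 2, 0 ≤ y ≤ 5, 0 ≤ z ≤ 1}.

By the divergence theorem,

    ∯_{∂V} F · n dS = ∭_V (∇ · F) dV.

Compute the divergence:
    ∇ · F = ∂F_x/∂x + ∂F_y/∂y + ∂F_z/∂z = 15 + 15 + 30 = 60.

V is a rectangular box, so dV = dx dy dz with 0 ≤ x ≤ 2, 0 ≤ y ≤ 5, 0 ≤ z ≤ 1.

Integrate (60) over V as an iterated integral:

    ∭_V (∇·F) dV = ∫_0^{2} ∫_0^{5} ∫_0^{1} (60) dz dy dx.

Inner (z from 0 to 1): 60.
Middle (y from 0 to 5): 300.
Outer (x from 0 to 2): 600.

Therefore ∯_{∂V} F · n dS = 600.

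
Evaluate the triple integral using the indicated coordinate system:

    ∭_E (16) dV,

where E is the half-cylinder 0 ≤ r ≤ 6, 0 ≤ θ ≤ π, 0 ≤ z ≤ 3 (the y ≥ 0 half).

In cylindrical coordinates, x = r cos(θ), y = r sin(θ), z = z, and dV = r dr dθ dz.

The integrand becomes 16, so

    ∭_E (16) dV = ∫_{0}^{π} ∫_{0}^{6} ∫_{0}^{3} (16) · r dz dr dθ.

Inner (z): 48r.
Middle (r from 0 to 6): 864.
Outer (θ): 864π.

Therefore the triple integral equals 864π.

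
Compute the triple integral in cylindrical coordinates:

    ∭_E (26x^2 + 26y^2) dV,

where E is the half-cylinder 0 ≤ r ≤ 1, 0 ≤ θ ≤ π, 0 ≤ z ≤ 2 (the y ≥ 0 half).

In cylindrical coordinates, x = r cos(θ), y = r sin(θ), z = z, and dV = r dr dθ dz.

The integrand becomes 26r^2, so

    ∭_E (26x^2 + 26y^2) dV = ∫_{0}^{π} ∫_{0}^{1} ∫_{0}^{2} (26r^2) · r dz dr dθ.

Inner (z): 52r^3.
Middle (r from 0 to 1): 13.
Outer (θ): 13π.

Therefore the triple integral equals 13π.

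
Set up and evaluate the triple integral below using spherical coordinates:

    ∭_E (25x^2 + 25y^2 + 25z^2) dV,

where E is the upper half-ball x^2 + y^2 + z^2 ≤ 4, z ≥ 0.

In spherical coordinates, x = ρ sin(φ) cos(θ), y = ρ sin(φ) sin(θ), z = ρ cos(φ), and dV = ρ^2 sin(φ) dρ dφ dθ.

The integrand becomes 25ρ^2, so

    ∭_E (25x^2 + 25y^2 + 25z^2) dV = ∫_{0}^{2π} ∫_{0}^{π/2} ∫_{0}^{2} (25ρ^2) · ρ^2 sin(φ) dρ dφ dθ.

Inner (ρ): 160sin(φ).
Middle (φ): 160.
Outer (θ): 320π.

Therefore the triple integral equals 320π.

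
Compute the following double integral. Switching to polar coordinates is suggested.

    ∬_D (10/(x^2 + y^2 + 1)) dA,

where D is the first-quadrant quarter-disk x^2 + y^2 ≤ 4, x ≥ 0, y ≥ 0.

The region D is 0 ≤ r ≤ 2, 0 ≤ θ ≤ π/2 in polar coordinates, where x = r cos(θ), y = r sin(θ), and dA = r dr dθ.

Under the substitution, the integrand becomes 10/(r^2 + 1), so

    ∬_D (10/(x^2 + y^2 + 1)) dA = ∫_{0}^{π/2} ∫_{0}^{2} (10/(r^2 + 1)) · r dr dθ.

Inner integral (in r): ∫_{0}^{2} (10/(r^2 + 1)) · r dr = log(3125).

Outer integral (in θ): ∫_{0}^{π/2} (log(3125)) dθ = log(3125^(π/2)).

Therefore ∬_D (10/(x^2 + y^2 + 1)) dA = log(3125^(π/2)).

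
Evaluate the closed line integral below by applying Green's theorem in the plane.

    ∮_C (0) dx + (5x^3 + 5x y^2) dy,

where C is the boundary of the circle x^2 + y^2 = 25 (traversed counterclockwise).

Green's theorem converts the closed line integral into a double integral over the enclosed region D:

    ∮_C P dx + Q dy = ∬_D (∂Q/∂x - ∂P/∂y) dA.

Here P = 0, Q = 5x^3 + 5x y^2, so

    ∂Q/∂x = 15x^2 + 5y^2,    ∂P/∂y = 0,
    ∂Q/∂x - ∂P/∂y = 15x^2 + 5y^2.

D is the region x^2 + y^2 ≤ 25. Evaluating the double integral:

In polar coordinates (x = r cos θ, y = r sin θ, dA = r dr dθ) the integrand becomes 5r^2(cos(2θ) + 2), so

    ∬_D (15x^2 + 5y^2) dA = ∫_0^{2π} ∫_0^{5} (5r^2(cos(2θ) + 2)) · r dr dθ.

Inner (r from 0 to 5): 3125cos(2θ)/4 + 3125/2.
Outer (θ from 0 to 2π): 3125π.

Therefore ∮_C P dx + Q dy = 3125π.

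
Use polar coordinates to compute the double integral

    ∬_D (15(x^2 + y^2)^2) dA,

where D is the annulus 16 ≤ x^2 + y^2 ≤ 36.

The region D is 4 ≤ r ≤ 6, 0 ≤ θ ≤ 2π in polar coordinates, where x = r cos(θ), y = r sin(θ), and dA = r dr dθ.

Under the substitution, the integrand becomes 15r^4, so

    ∬_D (15(x^2 + y^2)^2) dA = ∫_{0}^{2π} ∫_{4}^{6} (15r^4) · r dr dθ.

Inner integral (in r): ∫_{4}^{6} (15r^4) · r dr = 106400.

Outer integral (in θ): ∫_{0}^{2π} (106400) dθ = 212800π.

Therefore ∬_D (15(x^2 + y^2)^2) dA = 212800π.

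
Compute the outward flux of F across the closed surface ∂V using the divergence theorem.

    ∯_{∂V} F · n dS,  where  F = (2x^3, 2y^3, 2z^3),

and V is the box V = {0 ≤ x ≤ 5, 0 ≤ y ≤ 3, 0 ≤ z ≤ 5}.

By the divergence theorem,

    ∯_{∂V} F · n dS = ∭_V (∇ · F) dV.

Compute the divergence:
    ∇ · F = ∂F_x/∂x + ∂F_y/∂y + ∂F_z/∂z = 6x^2 + 6y^2 + 6z^2.

V is a rectangular box, so dV = dx dy dz with 0 ≤ x ≤ 5, 0 ≤ y ≤ 3, 0 ≤ z ≤ 5.

Integrate (6x^2 + 6y^2 + 6z^2) over V as an iterated integral:

    ∭_V (∇·F) dV = ∫_0^{5} ∫_0^{3} ∫_0^{5} (6x^2 + 6y^2 + 6z^2) dz dy dx.

Inner (z from 0 to 5): 30x^2 + 30y^2 + 250.
Middle (y from 0 to 3): 90x^2 + 1020.
Outer (x from 0 to 5): 8850.

Therefore ∯_{∂V} F · n dS = 8850.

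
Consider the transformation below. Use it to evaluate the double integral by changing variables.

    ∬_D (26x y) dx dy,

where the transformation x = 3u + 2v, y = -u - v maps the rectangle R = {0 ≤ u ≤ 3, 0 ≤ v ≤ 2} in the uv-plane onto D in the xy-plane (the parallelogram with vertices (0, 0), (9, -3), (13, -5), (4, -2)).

Compute the Jacobian determinant of (x, y) with respect to (u, v):

    ∂(x,y)/∂(u,v) = | 3  2 | = (3)(-1) - (2)(-1) = -1.
                   | -1  -1 |

Its absolute value is |J| = 1 (the area scaling factor).

Substituting x = 3u + 2v, y = -u - v into the integrand,

    26x y → -78u^2 - 130u v - 52v^2,

so the integral becomes

    ∬_R (-78u^2 - 130u v - 52v^2) · |J| du dv = ∫_0^3 ∫_0^2 (-78u^2 - 130u v - 52v^2) dv du.

Inner (v): -156u^2 - 260u - 416/3.
Outer (u): -2990.

Therefore ∬_D (26x y) dx dy = -2990.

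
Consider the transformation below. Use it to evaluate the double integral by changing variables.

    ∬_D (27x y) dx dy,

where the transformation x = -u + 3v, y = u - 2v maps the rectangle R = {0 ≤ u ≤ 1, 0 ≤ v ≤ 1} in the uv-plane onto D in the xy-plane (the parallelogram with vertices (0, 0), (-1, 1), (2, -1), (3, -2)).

Compute the Jacobian determinant of (x, y) with respect to (u, v):

    ∂(x,y)/∂(u,v) = | -1  3 | = (-1)(-2) - (3)(1) = -1.
                   | 1  -2 |

Its absolute value is |J| = 1 (the area scaling factor).

Substituting x = -u + 3v, y = u - 2v into the integrand,

    27x y → -27u^2 + 135u v - 162v^2,

so the integral becomes

    ∬_R (-27u^2 + 135u v - 162v^2) · |J| du dv = ∫_0^1 ∫_0^1 (-27u^2 + 135u v - 162v^2) dv du.

Inner (v): -27u^2 + 135u/2 - 54.
Outer (u): -117/4.

Therefore ∬_D (27x y) dx dy = -117/4.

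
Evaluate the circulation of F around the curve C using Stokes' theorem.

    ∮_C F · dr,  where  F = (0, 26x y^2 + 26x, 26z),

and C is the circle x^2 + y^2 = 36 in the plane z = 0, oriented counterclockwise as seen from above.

Let S be the flat disk x^2 + y^2 ≤ 36 in the plane z = 0, with upward unit normal n̂ = ẑ. By Stokes' theorem,

    ∮_C F · dr = ∬_S (∇ × F) · n̂ dS = ∬_D (curl F)_z dA,

where D is the disk x^2 + y^2 ≤ 36.

Compute the curl of F = (0, 26x y^2 + 26x, 26z):
    (∇ × F)_x = ∂F_z/∂y - ∂F_y/∂z = 0,
    (∇ × F)_y = ∂F_x/∂z - ∂F_z/∂x = 0,
    (∇ × F)_z = ∂F_y/∂x - ∂F_x/∂y = 26y^2 + 26.

On z = 0, (curl F)_z = 26y^2 + 26.

Convert to polar (x = r cos θ, y = r sin θ, dA = r dr dθ); the integrand becomes 26r^2sin(θ)^2 + 26, so

    ∬_D (curl F)_z dA = ∫_0^{2π} ∫_0^{6} (26r^2sin(θ)^2 + 26) · r dr dθ.

Inner (r from 0 to 6): 8424sin(θ)^2 + 468.
Outer (θ from 0 to 2π): 9360π.

Therefore ∮_C F · dr = 9360π.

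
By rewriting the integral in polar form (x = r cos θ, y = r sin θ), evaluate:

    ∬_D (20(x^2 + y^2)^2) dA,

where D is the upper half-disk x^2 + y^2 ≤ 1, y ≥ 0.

The region D is 0 ≤ r ≤ 1, 0 ≤ θ ≤ π in polar coordinates, where x = r cos(θ), y = r sin(θ), and dA = r dr dθ.

Under the substitution, the integrand becomes 20r^4, so

    ∬_D (20(x^2 + y^2)^2) dA = ∫_{0}^{π} ∫_{0}^{1} (20r^4) · r dr dθ.

Inner integral (in r): ∫_{0}^{1} (20r^4) · r dr = 10/3.

Outer integral (in θ): ∫_{0}^{π} (10/3) dθ = 10π/3.

Therefore ∬_D (20(x^2 + y^2)^2) dA = 10π/3.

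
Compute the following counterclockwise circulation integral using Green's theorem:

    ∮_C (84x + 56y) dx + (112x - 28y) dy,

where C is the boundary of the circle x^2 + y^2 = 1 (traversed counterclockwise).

Green's theorem converts the closed line integral into a double integral over the enclosed region D:

    ∮_C P dx + Q dy = ∬_D (∂Q/∂x - ∂P/∂y) dA.

Here P = 84x + 56y, Q = 112x - 28y, so

    ∂Q/∂x = 112,    ∂P/∂y = 56,
    ∂Q/∂x - ∂P/∂y = 56.

D is the region x^2 + y^2 ≤ 1. Evaluating the double integral:

In polar coordinates (x = r cos θ, y = r sin θ, dA = r dr dθ) the integrand becomes 56, so

    ∬_D (56) dA = ∫_0^{2π} ∫_0^{1} (56) · r dr dθ.

Inner (r from 0 to 1): 28.
Outer (θ from 0 to 2π): 56π.

Therefore ∮_C P dx + Q dy = 56π.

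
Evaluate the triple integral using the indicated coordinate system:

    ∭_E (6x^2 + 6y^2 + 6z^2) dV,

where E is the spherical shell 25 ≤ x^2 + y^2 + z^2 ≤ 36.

In spherical coordinates, x = ρ sin(φ) cos(θ), y = ρ sin(φ) sin(θ), z = ρ cos(φ), and dV = ρ^2 sin(φ) dρ dφ dθ.

The integrand becomes 6ρ^2, so

    ∭_E (6x^2 + 6y^2 + 6z^2) dV = ∫_{0}^{2π} ∫_{0}^{π} ∫_{5}^{6} (6ρ^2) · ρ^2 sin(φ) dρ dφ dθ.

Inner (ρ): 27906sin(φ)/5.
Middle (φ): 55812/5.
Outer (θ): 111624π/5.

Therefore the triple integral equals 111624π/5.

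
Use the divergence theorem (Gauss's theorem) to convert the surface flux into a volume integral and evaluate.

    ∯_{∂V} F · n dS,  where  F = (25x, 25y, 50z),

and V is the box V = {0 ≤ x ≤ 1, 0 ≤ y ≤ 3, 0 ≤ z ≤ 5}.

By the divergence theorem,

    ∯_{∂V} F · n dS = ∭_V (∇ · F) dV.

Compute the divergence:
    ∇ · F = ∂F_x/∂x + ∂F_y/∂y + ∂F_z/∂z = 25 + 25 + 50 = 100.

V is a rectangular box, so dV = dx dy dz with 0 ≤ x ≤ 1, 0 ≤ y ≤ 3, 0 ≤ z ≤ 5.

Integrate (100) over V as an iterated integral:

    ∭_V (∇·F) dV = ∫_0^{1} ∫_0^{3} ∫_0^{5} (100) dz dy dx.

Inner (z from 0 to 5): 500.
Middle (y from 0 to 3): 1500.
Outer (x from 0 to 1): 1500.

Therefore ∯_{∂V} F · n dS = 1500.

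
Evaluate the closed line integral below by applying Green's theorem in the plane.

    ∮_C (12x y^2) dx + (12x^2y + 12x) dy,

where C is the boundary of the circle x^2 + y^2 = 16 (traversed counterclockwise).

Green's theorem converts the closed line integral into a double integral over the enclosed region D:

    ∮_C P dx + Q dy = ∬_D (∂Q/∂x - ∂P/∂y) dA.

Here P = 12x y^2, Q = 12x^2y + 12x, so

    ∂Q/∂x = 24x y + 12,    ∂P/∂y = 24x y,
    ∂Q/∂x - ∂P/∂y = 12.

D is the region x^2 + y^2 ≤ 16. Evaluating the double integral:

In polar coordinates (x = r cos θ, y = r sin θ, dA = r dr dθ) the integrand becomes 12, so

    ∬_D (12) dA = ∫_0^{2π} ∫_0^{4} (12) · r dr dθ.

Inner (r from 0 to 4): 96.
Outer (θ from 0 to 2π): 192π.

Therefore ∮_C P dx + Q dy = 192π.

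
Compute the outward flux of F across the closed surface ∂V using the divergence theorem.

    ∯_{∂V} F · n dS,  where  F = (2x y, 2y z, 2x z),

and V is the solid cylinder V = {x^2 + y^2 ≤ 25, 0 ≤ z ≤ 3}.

By the divergence theorem,

    ∯_{∂V} F · n dS = ∭_V (∇ · F) dV.

Compute the divergence:
    ∇ · F = ∂F_x/∂x + ∂F_y/∂y + ∂F_z/∂z = 2y + 2z + 2x = 2x + 2y + 2z.

In cylindrical coordinates, x = r cos(θ), y = r sin(θ), z = z, dV = r dr dθ dz, with 0 ≤ r ≤ 5, 0 ≤ θ ≤ 2π, 0 ≤ z ≤ 3.

The integrand, after substitution and multiplying by the volume element, becomes (2sqrt(2)r sin(θ + π/4) + 2z) · r, so

    ∭_V (∇·F) dV = ∫_0^{2π} ∫_0^{5} ∫_0^{3} (2sqrt(2)r sin(θ + π/4) + 2z) · r dz dr dθ.

Inner (z from 0 to 3): 3r (2sqrt(2)r sin(θ + π/4) + 3).
Middle (r from 0 to 5): 250sqrt(2)sin(θ + π/4) + 225/2.
Outer (θ from 0 to 2π): 225π.

Therefore ∯_{∂V} F · n dS = 225π.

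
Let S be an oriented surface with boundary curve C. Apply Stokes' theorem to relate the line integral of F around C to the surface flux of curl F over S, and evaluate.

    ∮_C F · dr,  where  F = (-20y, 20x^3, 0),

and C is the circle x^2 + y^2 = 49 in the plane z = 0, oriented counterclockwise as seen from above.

Let S be the flat disk x^2 + y^2 ≤ 49 in the plane z = 0, with upward unit normal n̂ = ẑ. By Stokes' theorem,

    ∮_C F · dr = ∬_S (∇ × F) · n̂ dS = ∬_D (curl F)_z dA,

where D is the disk x^2 + y^2 ≤ 49.

Compute the curl of F = (-20y, 20x^3, 0):
    (∇ × F)_x = ∂F_z/∂y - ∂F_y/∂z = 0,
    (∇ × F)_y = ∂F_x/∂z - ∂F_z/∂x = 0,
    (∇ × F)_z = ∂F_y/∂x - ∂F_x/∂y = 60x^2 + 20.

On z = 0, (curl F)_z = 60x^2 + 20.

Convert to polar (x = r cos θ, y = r sin θ, dA = r dr dθ); the integrand becomes 60r^2cos(θ)^2 + 20, so

    ∬_D (curl F)_z dA = ∫_0^{2π} ∫_0^{7} (60r^2cos(θ)^2 + 20) · r dr dθ.

Inner (r from 0 to 7): 36015cos(θ)^2 + 490.
Outer (θ from 0 to 2π): 36995π.

Therefore ∮_C F · dr = 36995π.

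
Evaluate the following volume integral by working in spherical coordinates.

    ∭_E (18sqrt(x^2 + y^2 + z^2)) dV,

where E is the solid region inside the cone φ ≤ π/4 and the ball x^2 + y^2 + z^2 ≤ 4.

In spherical coordinates, x = ρ sin(φ) cos(θ), y = ρ sin(φ) sin(θ), z = ρ cos(φ), and dV = ρ^2 sin(φ) dρ dφ dθ.

The integrand becomes 18ρ, so

    ∭_E (18sqrt(x^2 + y^2 + z^2)) dV = ∫_{0}^{2π} ∫_{0}^{π/4} ∫_{0}^{2} (18ρ) · ρ^2 sin(φ) dρ dφ dθ.

Inner (ρ): 72sin(φ).
Middle (φ): 72 - 36sqrt(2).
Outer (θ): 72π (2 - sqrt(2)).

Therefore the triple integral equals 72π (2 - sqrt(2)).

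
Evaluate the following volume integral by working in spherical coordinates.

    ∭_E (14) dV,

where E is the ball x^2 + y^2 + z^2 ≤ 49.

In spherical coordinates, x = ρ sin(φ) cos(θ), y = ρ sin(φ) sin(θ), z = ρ cos(φ), and dV = ρ^2 sin(φ) dρ dφ dθ.

The integrand becomes 14, so

    ∭_E (14) dV = ∫_{0}^{2π} ∫_{0}^{π} ∫_{0}^{7} (14) · ρ^2 sin(φ) dρ dφ dθ.

Inner (ρ): 4802sin(φ)/3.
Middle (φ): 9604/3.
Outer (θ): 19208π/3.

Therefore the triple integral equals 19208π/3.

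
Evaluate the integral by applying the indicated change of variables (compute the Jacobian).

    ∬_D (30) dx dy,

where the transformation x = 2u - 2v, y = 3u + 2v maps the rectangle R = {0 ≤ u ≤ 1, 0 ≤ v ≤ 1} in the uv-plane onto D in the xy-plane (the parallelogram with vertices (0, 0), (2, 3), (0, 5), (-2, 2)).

Compute the Jacobian determinant of (x, y) with respect to (u, v):

    ∂(x,y)/∂(u,v) = | 2  -2 | = (2)(2) - (-2)(3) = 10.
                   | 3  2 |

Its absolute value is |J| = 10 (the area scaling factor).

Substituting x = 2u - 2v, y = 3u + 2v into the integrand,

    30 → 30,

so the integral becomes

    ∬_R (30) · |J| du dv = ∫_0^1 ∫_0^1 (300) dv du.

Inner (v): 300.
Outer (u): 300.

Therefore ∬_D (30) dx dy = 300.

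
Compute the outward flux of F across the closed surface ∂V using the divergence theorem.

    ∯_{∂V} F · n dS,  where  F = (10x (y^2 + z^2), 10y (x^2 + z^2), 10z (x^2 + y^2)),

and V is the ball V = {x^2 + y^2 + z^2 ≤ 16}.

By the divergence theorem,

    ∯_{∂V} F · n dS = ∭_V (∇ · F) dV.

Compute the divergence:
    ∇ · F = ∂F_x/∂x + ∂F_y/∂y + ∂F_z/∂z = 10y^2 + 10z^2 + 10x^2 + 10z^2 + 10x^2 + 10y^2 = 20x^2 + 20y^2 + 20z^2.

In spherical coordinates, x = ρ sin(φ) cos(θ), y = ρ sin(φ) sin(θ), z = ρ cos(φ), dV = ρ^2 sin(φ) dρ dφ dθ, with 0 ≤ ρ ≤ 4, 0 ≤ φ ≤ π, 0 ≤ θ ≤ 2π.

The integrand, after substitution and multiplying by the volume element, becomes (20ρ^2) · ρ^2 sin(φ), so

    ∭_V (∇·F) dV = ∫_0^{2π} ∫_0^{π} ∫_0^{4} (20ρ^2) · ρ^2 sin(φ) dρ dφ dθ.

Inner (ρ from 0 to 4): 4096sin(φ).
Middle (φ from 0 to π): 8192.
Outer (θ from 0 to 2π): 16384π.

Therefore ∯_{∂V} F · n dS = 16384π.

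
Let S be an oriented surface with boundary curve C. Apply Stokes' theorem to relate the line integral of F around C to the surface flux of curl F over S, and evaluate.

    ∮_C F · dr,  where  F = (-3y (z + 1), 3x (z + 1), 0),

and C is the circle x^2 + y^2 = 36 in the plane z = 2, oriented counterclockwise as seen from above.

Let S be the flat disk x^2 + y^2 ≤ 36 in the plane z = 2, with upward unit normal n̂ = ẑ. By Stokes' theorem,

    ∮_C F · dr = ∬_S (∇ × F) · n̂ dS = ∬_D (curl F)_z dA,

where D is the disk x^2 + y^2 ≤ 36.

Compute the curl of F = (-3y (z + 1), 3x (z + 1), 0):
    (∇ × F)_x = ∂F_z/∂y - ∂F_y/∂z = -3x,
    (∇ × F)_y = ∂F_x/∂z - ∂F_z/∂x = -3y,
    (∇ × F)_z = ∂F_y/∂x - ∂F_x/∂y = 6z + 6.

On z = 2, (curl F)_z = 18.

Convert to polar (x = r cos θ, y = r sin θ, dA = r dr dθ); the integrand becomes 18, so

    ∬_D (curl F)_z dA = ∫_0^{2π} ∫_0^{6} (18) · r dr dθ.

Inner (r from 0 to 6): 324.
Outer (θ from 0 to 2π): 648π.

Therefore ∮_C F · dr = 648π.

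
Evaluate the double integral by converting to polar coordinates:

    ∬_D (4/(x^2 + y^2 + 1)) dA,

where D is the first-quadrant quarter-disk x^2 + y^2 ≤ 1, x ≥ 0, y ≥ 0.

The region D is 0 ≤ r ≤ 1, 0 ≤ θ ≤ π/2 in polar coordinates, where x = r cos(θ), y = r sin(θ), and dA = r dr dθ.

Under the substitution, the integrand becomes 4/(r^2 + 1), so

    ∬_D (4/(x^2 + y^2 + 1)) dA = ∫_{0}^{π/2} ∫_{0}^{1} (4/(r^2 + 1)) · r dr dθ.

Inner integral (in r): ∫_{0}^{1} (4/(r^2 + 1)) · r dr = log(4).

Outer integral (in θ): ∫_{0}^{π/2} (log(4)) dθ = π log(2).

Therefore ∬_D (4/(x^2 + y^2 + 1)) dA = π log(2).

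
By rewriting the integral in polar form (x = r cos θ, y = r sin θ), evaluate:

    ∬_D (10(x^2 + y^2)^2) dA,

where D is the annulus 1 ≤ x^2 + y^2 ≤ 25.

The region D is 1 ≤ r ≤ 5, 0 ≤ θ ≤ 2π in polar coordinates, where x = r cos(θ), y = r sin(θ), and dA = r dr dθ.

Under the substitution, the integrand becomes 10r^4, so

    ∬_D (10(x^2 + y^2)^2) dA = ∫_{0}^{2π} ∫_{1}^{5} (10r^4) · r dr dθ.

Inner integral (in r): ∫_{1}^{5} (10r^4) · r dr = 26040.

Outer integral (in θ): ∫_{0}^{2π} (26040) dθ = 52080π.

Therefore ∬_D (10(x^2 + y^2)^2) dA = 52080π.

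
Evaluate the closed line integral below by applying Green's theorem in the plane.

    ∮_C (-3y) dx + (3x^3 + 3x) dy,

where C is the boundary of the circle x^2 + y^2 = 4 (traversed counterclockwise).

Green's theorem converts the closed line integral into a double integral over the enclosed region D:

    ∮_C P dx + Q dy = ∬_D (∂Q/∂x - ∂P/∂y) dA.

Here P = -3y, Q = 3x^3 + 3x, so

    ∂Q/∂x = 9x^2 + 3,    ∂P/∂y = -3,
    ∂Q/∂x - ∂P/∂y = 9x^2 + 6.

D is the region x^2 + y^2 ≤ 4. Evaluating the double integral:

In polar coordinates (x = r cos θ, y = r sin θ, dA = r dr dθ) the integrand becomes 9r^2cos(θ)^2 + 6, so

    ∬_D (9x^2 + 6) dA = ∫_0^{2π} ∫_0^{2} (9r^2cos(θ)^2 + 6) · r dr dθ.

Inner (r from 0 to 2): 36cos(θ)^2 + 12.
Outer (θ from 0 to 2π): 60π.

Therefore ∮_C P dx + Q dy = 60π.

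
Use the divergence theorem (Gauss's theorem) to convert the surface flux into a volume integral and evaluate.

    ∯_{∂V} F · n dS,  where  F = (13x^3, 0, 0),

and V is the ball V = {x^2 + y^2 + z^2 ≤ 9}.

By the divergence theorem,

    ∯_{∂V} F · n dS = ∭_V (∇ · F) dV.

Compute the divergence:
    ∇ · F = ∂F_x/∂x + ∂F_y/∂y + ∂F_z/∂z = 39x^2 + 0 + 0 = 39x^2.

In spherical coordinates, x = ρ sin(φ) cos(θ), y = ρ sin(φ) sin(θ), z = ρ cos(φ), dV = ρ^2 sin(φ) dρ dφ dθ, with 0 ≤ ρ ≤ 3, 0 ≤ φ ≤ π, 0 ≤ θ ≤ 2π.

The integrand, after substitution and multiplying by the volume element, becomes (39ρ^2sin(φ)^2cos(θ)^2) · ρ^2 sin(φ), so

    ∭_V (∇·F) dV = ∫_0^{2π} ∫_0^{π} ∫_0^{3} (39ρ^2sin(φ)^2cos(θ)^2) · ρ^2 sin(φ) dρ dφ dθ.

Inner (ρ from 0 to 3): 9477sin(φ)^3cos(θ)^2/5.
Middle (φ from 0 to π): 12636cos(θ)^2/5.
Outer (θ from 0 to 2π): 12636π/5.

Therefore ∯_{∂V} F · n dS = 12636π/5.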